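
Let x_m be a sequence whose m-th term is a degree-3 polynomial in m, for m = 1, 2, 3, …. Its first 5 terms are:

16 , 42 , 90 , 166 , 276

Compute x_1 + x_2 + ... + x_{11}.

7216

1st diffs: 26, 48, 76, 110.
2nd diffs: 22, 28, 34.
3rd diffs: 6, 6 (constant).
Newton forward-difference form: x_m = 16 + 26·C(m-1,1) + 22·C(m-1,2) + 6·C(m-1,3).
Continuing: …, 426, 622, 870, 1176, …, x_{11} = 1986.
Summing m = 1..11 (11 terms) gives 7216.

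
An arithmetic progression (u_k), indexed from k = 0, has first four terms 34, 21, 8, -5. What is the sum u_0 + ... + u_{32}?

Common difference d = -13.
u_k = 34 + (k - 0)·(-13).
u_{32} = -382; S = 33·(34 + (-382))/2 = -5742.

-5742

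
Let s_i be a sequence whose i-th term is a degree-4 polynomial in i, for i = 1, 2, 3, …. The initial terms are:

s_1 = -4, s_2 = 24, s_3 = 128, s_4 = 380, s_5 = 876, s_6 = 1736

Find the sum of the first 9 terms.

1st diffs: 28, 104, 252, 496, 860.
2nd diffs: 76, 148, 244, 364.
3rd diffs: 72, 96, 120.
4th diffs: 24, 24 (constant).
So s_i = i^4 + 2i^3 + i^2 - 4i - 4.
Continuing: 3104, 5148, 8060.
Summing i = 1..9 (9 terms) gives 19452.

19452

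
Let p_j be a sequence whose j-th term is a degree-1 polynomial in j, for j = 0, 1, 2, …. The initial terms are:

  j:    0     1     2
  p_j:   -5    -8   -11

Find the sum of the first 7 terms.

-98

1st diffs: -3, -3 (constant).
So p_j = -3j - 5.
Continuing: -14, -17, -20, -23.
Summing j = 0..6 (7 terms) gives -98.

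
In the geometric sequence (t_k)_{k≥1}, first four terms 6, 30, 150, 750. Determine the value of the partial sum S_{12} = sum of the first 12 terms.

366210936

Common ratio r = 5.
t_k = 6·5^(k-1).
S = 6·(5^12 - 1)/(5 - 1) = 6·(244140625 - 1)/(4) = 366210936.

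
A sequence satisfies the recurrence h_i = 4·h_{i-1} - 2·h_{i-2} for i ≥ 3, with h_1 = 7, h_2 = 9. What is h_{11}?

372832

h_3 = 22; h_4 = 70; h_5 = 236; h_6 = 804; h_7 = 2744; h_8 = 9368; h_9 = 31984; h_{10} = 109200; h_{11} = 372832.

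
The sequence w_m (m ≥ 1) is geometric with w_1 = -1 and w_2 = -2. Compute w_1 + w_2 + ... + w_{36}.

-68719476735

Common ratio r = 2.
w_m = (-1)·2^(m-1).
S = (-1)·(2^36 - 1)/(2 - 1) = (-1)·(68719476736 - 1)/(1) = -68719476735.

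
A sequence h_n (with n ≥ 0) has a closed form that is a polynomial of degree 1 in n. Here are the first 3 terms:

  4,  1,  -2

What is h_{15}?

1st diffs: -3, -3 (constant).
So h_n = -3n + 4.
Evaluating at n = 15 gives h_{15} = -41.

-41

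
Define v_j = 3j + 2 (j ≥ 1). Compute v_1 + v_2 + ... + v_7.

98

Over j = 1..7: Σj = 28.
Total = (3)·28 + (2)·7 = 98.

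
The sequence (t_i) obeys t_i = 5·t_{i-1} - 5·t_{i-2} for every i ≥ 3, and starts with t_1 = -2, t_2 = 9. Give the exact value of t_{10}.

Applying the relation repeatedly:
t_3 = 55;  t_4 = 230;  t_5 = 875;  t_6 = 3225;  t_7 = 11750;  t_8 = 42625;  t_9 = 154375;  t_{10} = 558750.

558750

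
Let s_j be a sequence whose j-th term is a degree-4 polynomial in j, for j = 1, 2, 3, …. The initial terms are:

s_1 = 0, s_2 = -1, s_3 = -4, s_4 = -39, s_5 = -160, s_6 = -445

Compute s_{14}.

1st diffs: -1, -3, -35, -121, -285.
2nd diffs: -2, -32, -86, -164.
3rd diffs: -30, -54, -78.
4th diffs: -24, -24 (constant).
So s_j = -j^4 + 5j^3 - 6j^2 - 3j + 5.
Evaluating at j = 14 gives s_{14} = -25909.

-25909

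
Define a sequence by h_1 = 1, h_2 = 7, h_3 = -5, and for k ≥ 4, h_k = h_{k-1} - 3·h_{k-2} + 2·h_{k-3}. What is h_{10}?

Applying the relation repeatedly:
h_4 = -24; h_5 = 5; h_6 = 67; h_7 = 4; h_8 = -187; h_9 = -65; h_{10} = 504.

504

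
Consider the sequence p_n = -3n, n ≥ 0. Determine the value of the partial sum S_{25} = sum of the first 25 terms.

-900

Over n = 0..24: Σn = 300.
Total = (-3)·300 = -900.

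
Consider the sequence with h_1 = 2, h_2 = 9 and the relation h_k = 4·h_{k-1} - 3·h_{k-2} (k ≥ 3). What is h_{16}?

50221173

Iterate the recurrence:
h_3 = 30; h_4 = 93; h_5 = 282; …; h_{13} = 1860042; h_{14} = 5580129; h_{15} = 16740390; h_{16} = 50221173.
(Characteristic roots are 3 and 1.)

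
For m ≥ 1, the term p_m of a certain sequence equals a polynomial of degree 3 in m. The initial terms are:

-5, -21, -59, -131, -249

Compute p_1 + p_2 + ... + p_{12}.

1st diffs: -16, -38, -72, -118.
2nd diffs: -22, -34, -46.
3rd diffs: -12, -12 (constant).
So p_m = -2m^3 + m^2 - 5m + 1.
Continuing: …, -425, -671, -999, -1421, …, p_{12} = -3371.
Summing m = 1..12 (12 terms) gives -11896.

-11896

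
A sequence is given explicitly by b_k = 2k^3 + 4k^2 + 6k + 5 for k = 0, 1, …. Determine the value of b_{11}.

3217

b_{11} = 2·11^3 + 4·11^2 + 6·11 + 5 = 3217.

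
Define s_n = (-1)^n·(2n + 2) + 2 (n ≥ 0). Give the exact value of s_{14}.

32

(-1)^14 = 1; 2n + 2 at n=14 is 30; so s_{14} = 32.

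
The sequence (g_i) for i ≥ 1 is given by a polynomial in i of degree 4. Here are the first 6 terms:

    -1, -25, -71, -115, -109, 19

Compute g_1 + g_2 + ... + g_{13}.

1st diffs: -24, -46, -44, 6, 128.
2nd diffs: -22, 2, 50, 122.
3rd diffs: 24, 48, 72.
4th diffs: 24, 24 (constant).
Newton forward-difference form: g_i = -1 + (-24)·C(i-1,1) + (-22)·C(i-1,2) + 24·C(i-1,3) + 24·C(i-1,4).
Continuing: …, 365, 1049, 2215, 4031, …, g_{13} = 15419.
Summing i = 1..13 (13 terms) gives 39871.

39871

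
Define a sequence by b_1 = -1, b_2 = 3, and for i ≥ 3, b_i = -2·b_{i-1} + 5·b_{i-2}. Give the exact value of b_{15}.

-30674171

Compute successive terms:
b_3 = -11, b_4 = 37, b_5 = -129, …, b_{12} = 747317, b_{13} = -2577889, b_{14} = 8892363, b_{15} = -30674171.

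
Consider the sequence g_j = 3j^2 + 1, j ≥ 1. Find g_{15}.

g_{15} = 3·15^2 + 1 = 676.

676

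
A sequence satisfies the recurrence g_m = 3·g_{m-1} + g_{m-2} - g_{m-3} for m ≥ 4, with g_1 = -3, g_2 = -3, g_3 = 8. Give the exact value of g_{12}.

Iterate the recurrence:
g_4 = 24  g_5 = 83  g_6 = 265  g_7 = 854  g_8 = 2744  g_9 = 8821  g_{10} = 28353  g_{11} = 91136  g_{12} = 292940.

292940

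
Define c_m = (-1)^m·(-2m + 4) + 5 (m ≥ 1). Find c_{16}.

-23

(-1)^16 = 1; -2m + 4 at m=16 is -28; so c_{16} = -23.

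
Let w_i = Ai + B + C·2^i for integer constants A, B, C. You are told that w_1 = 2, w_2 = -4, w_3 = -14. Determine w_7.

Write the equations: A + B + 2C = 2; 2A + B + 4C = -4; 3A + B + 8C = -14.
Subtracting the first from the second: A + 2C = -6.
Subtracting the second from the third: A + 4C = -10.
Solving: C = -2, A = -2, then B = 8.
So w_i = -2·i + 8 + (-2)·2^i; at i=7 this is -262.

-262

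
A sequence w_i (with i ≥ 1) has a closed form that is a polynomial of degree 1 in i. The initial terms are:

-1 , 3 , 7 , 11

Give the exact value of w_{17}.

1st diffs: 4, 4, 4 (constant).
So w_i = 4i - 5.
Evaluating at i = 17 gives w_{17} = 63.

63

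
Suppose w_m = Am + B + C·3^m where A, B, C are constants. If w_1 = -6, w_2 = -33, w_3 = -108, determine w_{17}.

-516560694

The three given values yield: A + B + 3C = -6; 2A + B + 9C = -33; 3A + B + 27C = -108.
Subtracting the first from the second: A + 6C = -27.
Subtracting the second from the third: A + 18C = -75.
Solving: C = -4, A = -3, then B = 9.
So w_m = -3·m + 9 + (-4)·3^m; at m=17 this is -516560694.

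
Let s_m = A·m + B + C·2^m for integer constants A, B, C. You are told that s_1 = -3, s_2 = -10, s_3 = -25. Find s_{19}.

-2097129

At m = 1, 2, 3: A + B + 2C = -3; 2A + B + 4C = -10; 3A + B + 8C = -25.
Subtracting the first from the second: A + 2C = -7.
Subtracting the second from the third: A + 4C = -15.
Solving: C = -4, A = 1, then B = 4.
Hence s_{19} = 1·19 + 4 + (-4)·524288 = -2097129.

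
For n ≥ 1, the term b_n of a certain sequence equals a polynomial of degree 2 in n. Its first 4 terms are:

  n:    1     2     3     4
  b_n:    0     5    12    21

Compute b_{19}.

1st diffs: 5, 7, 9.
2nd diffs: 2, 2 (constant).
Newton forward-difference form: b_n = 5·C(n-1,1) + 2·C(n-1,2).
At n = 19: n-1 = 18, so b_{19} = 90 + 306 = 396.

396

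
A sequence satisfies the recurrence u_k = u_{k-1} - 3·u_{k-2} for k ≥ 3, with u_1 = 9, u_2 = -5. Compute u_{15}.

21568

Applying the relation repeatedly:
u_3 = -32;  u_4 = -17;  u_5 = 79;  …;  u_{12} = -2102;  u_{13} = -7631;  u_{14} = -1325;  u_{15} = 21568.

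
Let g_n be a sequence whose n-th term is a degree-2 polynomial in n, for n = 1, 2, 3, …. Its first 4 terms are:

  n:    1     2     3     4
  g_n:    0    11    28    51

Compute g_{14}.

1st diffs: 11, 17, 23.
2nd diffs: 6, 6 (constant).
Newton forward-difference form: g_n = 11·C(n-1,1) + 6·C(n-1,2).
At n = 14: n-1 = 13, so g_{14} = 143 + 468 = 611.

611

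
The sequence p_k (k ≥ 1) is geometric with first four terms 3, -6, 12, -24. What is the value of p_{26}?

Common ratio r = -2.
p_k = 3·(-2)^(k-1).
p_{26} = 3·(-2)^25 = -100663296.

-100663296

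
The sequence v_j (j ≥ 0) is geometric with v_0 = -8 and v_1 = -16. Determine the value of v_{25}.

-268435456

Common ratio r = 2.
v_j = (-8)·2^(j-0).
v_{25} = (-8)·2^25 = -268435456.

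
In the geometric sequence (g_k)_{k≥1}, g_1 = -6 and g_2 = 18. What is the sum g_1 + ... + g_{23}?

-141214768242

Common ratio r = -3.
g_k = (-6)·(-3)^(k-1).
S = (-6)·((-3)^23 - 1)/(-3 - 1) = (-6)·(-94143178827 - 1)/(-4) = -141214768242.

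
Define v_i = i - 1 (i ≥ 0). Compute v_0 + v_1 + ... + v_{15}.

Over i = 0..15: Σi = 120.
Total = (1)·120 + (-1)·16 = 104.

104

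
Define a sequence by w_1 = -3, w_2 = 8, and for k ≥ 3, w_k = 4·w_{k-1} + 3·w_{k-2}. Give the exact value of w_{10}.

1155032

Iterate the recurrence:
w_3 = 23, w_4 = 116, w_5 = 533, w_6 = 2480, w_7 = 11519, w_8 = 53516, w_9 = 248621, w_{10} = 1155032.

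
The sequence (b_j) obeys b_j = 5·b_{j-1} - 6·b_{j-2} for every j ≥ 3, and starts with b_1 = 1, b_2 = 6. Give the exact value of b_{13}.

2113476

b_3 = 24  b_4 = 84  b_5 = 276  …  b_{10} = 77196  b_{11} = 233124  b_{12} = 702444  b_{13} = 2113476.
(Characteristic roots are 3 and 2.)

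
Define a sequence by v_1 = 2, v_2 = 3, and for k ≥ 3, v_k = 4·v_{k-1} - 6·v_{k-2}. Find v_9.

1440

Step forward from the initial values:
v_3 = 0;  v_4 = -18;  v_5 = -72;  v_6 = -180;  v_7 = -288;  v_8 = -72;  v_9 = 1440.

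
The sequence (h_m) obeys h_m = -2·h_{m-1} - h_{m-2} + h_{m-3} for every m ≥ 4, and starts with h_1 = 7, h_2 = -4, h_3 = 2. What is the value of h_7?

Compute successive terms:
h_4 = 7  h_5 = -20  h_6 = 35  h_7 = -43.

-43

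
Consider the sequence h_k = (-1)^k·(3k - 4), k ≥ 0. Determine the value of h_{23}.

(-1)^23 = -1; 3k - 4 at k=23 is 65; so h_{23} = -65.

-65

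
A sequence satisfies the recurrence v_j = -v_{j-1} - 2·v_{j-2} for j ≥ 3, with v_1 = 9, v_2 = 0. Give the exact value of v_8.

Applying the relation repeatedly:
v_3 = -18, v_4 = 18, v_5 = 18, v_6 = -54, v_7 = 18, v_8 = 90.

90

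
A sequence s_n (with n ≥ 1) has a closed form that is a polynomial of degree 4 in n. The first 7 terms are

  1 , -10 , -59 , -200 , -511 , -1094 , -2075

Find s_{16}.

-61484

1st diffs: -11, -49, -141, -311, -583, -981.
2nd diffs: -38, -92, -170, -272, -398.
3rd diffs: -54, -78, -102, -126.
4th diffs: -24, -24, -24 (constant).
Newton forward-difference form: s_n = 1 + (-11)·C(n-1,1) + (-38)·C(n-1,2) + (-54)·C(n-1,3) + (-24)·C(n-1,4).
At n = 16: n-1 = 15, so s_{16} = 1 - 165 - 3990 - 24570 - 32760 = -61484.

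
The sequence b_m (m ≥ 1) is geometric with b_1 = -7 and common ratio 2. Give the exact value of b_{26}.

-234881024

b_m = (-7)·2^(m-1).
b_{26} = (-7)·2^25 = -234881024.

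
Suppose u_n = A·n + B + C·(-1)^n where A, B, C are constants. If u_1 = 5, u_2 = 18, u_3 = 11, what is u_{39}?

119

Plug in n = 1, 2, 3: A + B - C = 5; 2A + B + C = 18; 3A + B - C = 11.
Subtracting the first from the second: A + 2C = 13.
Subtracting the second from the third: A - 2C = -7.
Solving: C = 5, A = 3, then B = 7.
Hence u_{39} = 3·39 + 7 + 5·(-1) = 119.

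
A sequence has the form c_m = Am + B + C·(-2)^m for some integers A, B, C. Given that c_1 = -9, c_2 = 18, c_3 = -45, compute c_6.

306

The three given values yield: A + B - 2C = -9; 2A + B + 4C = 18; 3A + B - 8C = -45.
Subtracting the first from the second: A + 6C = 27.
Subtracting the second from the third: A - 12C = -63.
Solving: C = 5, A = -3, then B = 4.
Therefore c_6 = -18 + 4 + 5·64 = 306.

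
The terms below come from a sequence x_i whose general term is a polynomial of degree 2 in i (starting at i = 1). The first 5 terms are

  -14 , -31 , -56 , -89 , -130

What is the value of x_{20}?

1st diffs: -17, -25, -33, -41.
2nd diffs: -8, -8, -8 (constant).
Newton forward-difference form: x_i = -14 + (-17)·C(i-1,1) + (-8)·C(i-1,2).
At i = 20: i-1 = 19, so x_{20} = -14 - 323 - 1368 = -1705.

-1705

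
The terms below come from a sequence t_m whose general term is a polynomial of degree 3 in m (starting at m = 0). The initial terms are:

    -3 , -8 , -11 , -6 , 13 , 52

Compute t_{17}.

4264

1st diffs: -5, -3, 5, 19, 39.
2nd diffs: 2, 8, 14, 20.
3rd diffs: 6, 6, 6 (constant).
Newton forward-difference form: t_m = -3 + (-5)·C(m,1) + 2·C(m,2) + 6·C(m,3).
At m = 17: m = 17, so t_{17} = -3 - 85 + 272 + 4080 = 4264.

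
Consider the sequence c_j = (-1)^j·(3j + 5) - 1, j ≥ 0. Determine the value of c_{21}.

(-1)^21 = -1; 3j + 5 at j=21 is 68; so c_{21} = -69.

-69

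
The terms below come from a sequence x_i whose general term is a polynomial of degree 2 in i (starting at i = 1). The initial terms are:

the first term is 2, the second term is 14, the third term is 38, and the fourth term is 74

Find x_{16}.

1442

1st diffs: 12, 24, 36.
2nd diffs: 12, 12 (constant).
Newton forward-difference form: x_i = 2 + 12·C(i-1,1) + 12·C(i-1,2).
At i = 16: i-1 = 15, so x_{16} = 2 + 180 + 1260 = 1442.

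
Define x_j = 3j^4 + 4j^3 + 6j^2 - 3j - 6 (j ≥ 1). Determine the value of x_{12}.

69942

x_{12} = 3·12^4 + 4·12^3 + 6·12^2 - 3·12 - 6 = 69942.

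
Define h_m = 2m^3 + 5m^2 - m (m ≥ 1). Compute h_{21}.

h_{21} = 2·21^3 + 5·21^2 - 1·21 = 20706.

20706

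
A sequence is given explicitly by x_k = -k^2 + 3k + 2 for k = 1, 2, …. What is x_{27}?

x_{27} = -1·27^2 + 3·27 + 2 = -646.

-646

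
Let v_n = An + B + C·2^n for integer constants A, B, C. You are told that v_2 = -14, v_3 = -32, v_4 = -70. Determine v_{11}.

At n = 2, 3, 4: 2A + B + 4C = -14; 3A + B + 8C = -32; 4A + B + 16C = -70.
Subtracting the first from the second: A + 4C = -18.
Subtracting the second from the third: A + 8C = -38.
Solving: C = -5, A = 2, then B = 2.
So v_n = 2·n + 2 + (-5)·2^n; at n=11 this is -10216.

-10216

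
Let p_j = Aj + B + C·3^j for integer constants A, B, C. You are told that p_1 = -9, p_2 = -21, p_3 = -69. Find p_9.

Write the equations: A + B + 3C = -9; 2A + B + 9C = -21; 3A + B + 27C = -69.
Subtracting the first from the second: A + 6C = -12.
Subtracting the second from the third: A + 18C = -48.
Solving: C = -3, A = 6, then B = -6.
Therefore p_9 = 54 + (-6) + (-3)·19683 = -59001.

-59001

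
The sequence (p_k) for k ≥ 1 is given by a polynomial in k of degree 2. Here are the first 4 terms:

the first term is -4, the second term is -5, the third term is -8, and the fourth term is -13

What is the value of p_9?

1st diffs: -1, -3, -5.
2nd diffs: -2, -2 (constant).
So p_k = -k^2 + 2k - 5.
Evaluating at k = 9 gives p_9 = -68.

-68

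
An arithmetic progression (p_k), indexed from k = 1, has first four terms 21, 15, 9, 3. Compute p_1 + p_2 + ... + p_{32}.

Common difference d = -6.
p_k = 21 + (k - 1)·(-6).
p_{32} = -165; S = 32·(21 + (-165))/2 = -2304.

-2304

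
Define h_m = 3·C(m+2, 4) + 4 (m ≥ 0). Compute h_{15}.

C(17, 4) = 2380, so h_{15} = 7144.

7144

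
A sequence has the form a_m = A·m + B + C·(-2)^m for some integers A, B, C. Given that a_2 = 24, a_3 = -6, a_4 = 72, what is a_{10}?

Plug in m = 2, 3, 4: 2A + B + 4C = 24; 3A + B - 8C = -6; 4A + B + 16C = 72.
Subtracting the first from the second: A - 12C = -30.
Subtracting the second from the third: A + 24C = 78.
Solving: C = 3, A = 6, then B = 0.
Therefore a_{10} = 60 + 0 + 3·1024 = 3132.

3132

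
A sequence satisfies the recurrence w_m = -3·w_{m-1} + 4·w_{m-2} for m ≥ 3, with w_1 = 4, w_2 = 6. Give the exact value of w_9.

-26210

Applying the relation repeatedly:
w_3 = -2;  w_4 = 30;  w_5 = -98;  w_6 = 414;  w_7 = -1634;  w_8 = 6558;  w_9 = -26210.
(Characteristic roots are 1 and -4.)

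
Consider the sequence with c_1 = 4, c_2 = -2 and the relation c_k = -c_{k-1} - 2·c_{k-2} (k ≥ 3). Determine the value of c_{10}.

Applying the relation repeatedly:
c_3 = -6  c_4 = 10  c_5 = 2  c_6 = -22  c_7 = 18  c_8 = 26  c_9 = -62  c_{10} = 10.

10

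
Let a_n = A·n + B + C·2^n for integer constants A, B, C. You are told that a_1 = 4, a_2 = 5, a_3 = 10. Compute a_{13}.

16348

The three given values yield: A + B + 2C = 4; 2A + B + 4C = 5; 3A + B + 8C = 10.
Subtracting the first from the second: A + 2C = 1.
Subtracting the second from the third: A + 4C = 5.
Solving: C = 2, A = -3, then B = 3.
Hence a_{13} = -3·13 + 3 + 2·8192 = 16348.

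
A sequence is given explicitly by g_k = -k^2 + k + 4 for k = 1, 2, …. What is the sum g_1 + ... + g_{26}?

Over k = 1..26: Σk = 351, Σk² = 6201.
Total = (-1)·6201 + (1)·351 + (4)·26 = -5746.

-5746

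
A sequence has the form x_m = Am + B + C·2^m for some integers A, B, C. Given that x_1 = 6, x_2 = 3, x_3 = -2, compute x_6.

-61

Plug in m = 1, 2, 3: A + B + 2C = 6; 2A + B + 4C = 3; 3A + B + 8C = -2.
Subtracting the first from the second: A + 2C = -3.
Subtracting the second from the third: A + 4C = -5.
Solving: C = -1, A = -1, then B = 9.
So x_m = -1·m + 9 + (-1)·2^m; at m=6 this is -61.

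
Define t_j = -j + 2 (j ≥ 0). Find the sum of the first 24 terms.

Over j = 0..23: Σj = 276.
Total = (-1)·276 + (2)·24 = -228.

-228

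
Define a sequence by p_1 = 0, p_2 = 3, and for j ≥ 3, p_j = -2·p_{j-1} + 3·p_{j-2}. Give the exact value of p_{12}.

Compute successive terms:
p_3 = -6;  p_4 = 21;  p_5 = -60;  p_6 = 183;  p_7 = -546;  p_8 = 1641;  p_9 = -4920;  p_{10} = 14763;  p_{11} = -44286;  p_{12} = 132861.
(Characteristic roots are 1 and -3.)

132861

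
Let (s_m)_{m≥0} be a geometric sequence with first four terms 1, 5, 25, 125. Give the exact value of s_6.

15625

Common ratio r = 5.
s_m = 1·5^(m-0).
s_6 = 1·5^6 = 15625.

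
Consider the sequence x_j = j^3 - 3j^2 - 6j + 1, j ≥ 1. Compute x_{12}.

x_{12} = 1·12^3 - 3·12^2 - 6·12 + 1 = 1225.

1225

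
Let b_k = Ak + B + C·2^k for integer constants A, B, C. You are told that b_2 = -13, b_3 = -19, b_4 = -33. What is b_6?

-125

Plug in k = 2, 3, 4: 2A + B + 4C = -13; 3A + B + 8C = -19; 4A + B + 16C = -33.
Subtracting the first from the second: A + 4C = -6.
Subtracting the second from the third: A + 8C = -14.
Solving: C = -2, A = 2, then B = -9.
Hence b_6 = 2·6 + (-9) + (-2)·64 = -125.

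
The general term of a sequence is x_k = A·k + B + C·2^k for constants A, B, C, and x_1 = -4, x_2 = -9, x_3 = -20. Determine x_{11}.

-6132

Plug in k = 1, 2, 3: A + B + 2C = -4; 2A + B + 4C = -9; 3A + B + 8C = -20.
Subtracting the first from the second: A + 2C = -5.
Subtracting the second from the third: A + 4C = -11.
Solving: C = -3, A = 1, then B = 1.
Hence x_{11} = 1·11 + 1 + (-3)·2048 = -6132.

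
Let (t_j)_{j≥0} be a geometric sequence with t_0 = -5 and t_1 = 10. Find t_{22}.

-20971520

Common ratio r = -2.
t_j = (-5)·(-2)^(j-0).
t_{22} = (-5)·(-2)^22 = -20971520.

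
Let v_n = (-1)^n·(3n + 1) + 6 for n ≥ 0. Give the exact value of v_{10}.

(-1)^10 = 1; 3n + 1 at n=10 is 31; so v_{10} = 37.

37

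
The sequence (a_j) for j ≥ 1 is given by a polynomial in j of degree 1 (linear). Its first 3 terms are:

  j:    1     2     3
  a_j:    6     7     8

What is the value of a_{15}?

20

1st diffs: 1, 1 (constant).
So a_j = j + 5.
Evaluating at j = 15 gives a_{15} = 20.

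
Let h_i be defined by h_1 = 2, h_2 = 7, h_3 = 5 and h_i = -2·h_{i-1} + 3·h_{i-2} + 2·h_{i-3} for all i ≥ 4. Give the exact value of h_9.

-833

Iterate the recurrence:
h_4 = 15;  h_5 = -1;  h_6 = 57;  h_7 = -87;  h_8 = 343;  h_9 = -833.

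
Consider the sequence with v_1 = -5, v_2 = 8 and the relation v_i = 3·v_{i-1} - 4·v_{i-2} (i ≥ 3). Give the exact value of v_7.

Applying the relation repeatedly:
v_3 = 44  v_4 = 100  v_5 = 124  v_6 = -28  v_7 = -580.

-580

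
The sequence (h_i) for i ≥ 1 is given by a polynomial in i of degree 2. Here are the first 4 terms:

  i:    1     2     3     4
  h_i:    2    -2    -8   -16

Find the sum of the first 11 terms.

-528

1st diffs: -4, -6, -8.
2nd diffs: -2, -2 (constant).
Newton forward-difference form: h_i = 2 + (-4)·C(i-1,1) + (-2)·C(i-1,2).
Continuing: …, -26, -38, -52, -68, …, h_{11} = -128.
Summing i = 1..11 (11 terms) gives -528.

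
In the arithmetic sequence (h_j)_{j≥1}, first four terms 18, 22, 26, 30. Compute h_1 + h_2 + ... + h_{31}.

Common difference d = 4.
h_j = 18 + (j - 1)·4.
h_{31} = 138; S = 31·(18 + 138)/2 = 2418.

2418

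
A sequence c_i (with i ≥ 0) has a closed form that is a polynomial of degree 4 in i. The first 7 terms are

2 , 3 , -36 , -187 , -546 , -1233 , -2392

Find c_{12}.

1st diffs: 1, -39, -151, -359, -687, -1159.
2nd diffs: -40, -112, -208, -328, -472.
3rd diffs: -72, -96, -120, -144.
4th diffs: -24, -24, -24 (constant).
So c_i = -i^4 - 6i^3 + 5i^2 + 3i + 2.
Evaluating at i = 12 gives c_{12} = -30346.

-30346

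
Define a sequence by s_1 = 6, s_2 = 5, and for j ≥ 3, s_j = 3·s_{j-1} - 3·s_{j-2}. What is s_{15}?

Applying the relation repeatedly:
s_3 = -3, s_4 = -24, s_5 = -63, …, s_{12} = 3159, s_{13} = 4374, s_{14} = 3645, s_{15} = -2187.

-2187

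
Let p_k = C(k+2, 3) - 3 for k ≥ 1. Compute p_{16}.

C(18, 3) = 816, so p_{16} = 813.

813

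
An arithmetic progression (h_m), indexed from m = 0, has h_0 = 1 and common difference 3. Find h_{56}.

169

h_m = 1 + (m - 0)·3.
h_{56} = 1 + 56·3 = 169.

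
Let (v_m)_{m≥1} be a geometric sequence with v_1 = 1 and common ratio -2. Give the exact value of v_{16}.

-32768

v_m = 1·(-2)^(m-1).
v_{16} = 1·(-2)^15 = -32768.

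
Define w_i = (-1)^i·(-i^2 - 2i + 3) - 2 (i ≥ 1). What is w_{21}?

478

(-1)^21 = -1; -i^2 - 2i + 3 at i=21 is -480; so w_{21} = 478.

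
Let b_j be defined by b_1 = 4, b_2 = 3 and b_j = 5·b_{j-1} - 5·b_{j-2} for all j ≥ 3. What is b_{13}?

-5687500

Compute successive terms:
b_3 = -5; b_4 = -40; b_5 = -175; …; b_{10} = -120000; b_{11} = -434375; b_{12} = -1571875; b_{13} = -5687500.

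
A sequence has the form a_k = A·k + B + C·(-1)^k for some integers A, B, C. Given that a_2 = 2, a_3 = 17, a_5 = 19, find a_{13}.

27

The three given values yield: 2A + B + C = 2; 3A + B - C = 17; 5A + B - C = 19.
Subtracting the first from the second: A - 2C = 15.
Subtracting the second from the third: 2A = 2.
Solving: C = -7, A = 1, then B = 7.
So a_k = 1·k + 7 + (-7)·(-1)^k; at k=13 this is 27.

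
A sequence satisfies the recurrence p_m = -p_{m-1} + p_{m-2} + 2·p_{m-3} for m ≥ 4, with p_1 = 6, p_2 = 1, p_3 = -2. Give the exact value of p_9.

34

Step forward from the initial values:
p_4 = 15;  p_5 = -15;  p_6 = 26;  p_7 = -11;  p_8 = 7;  p_9 = 34.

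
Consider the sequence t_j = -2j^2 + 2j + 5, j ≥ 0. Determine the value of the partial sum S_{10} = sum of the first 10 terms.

Over j = 0..9: Σj = 45, Σj² = 285.
Total = (-2)·285 + (2)·45 + (5)·10 = -430.

-430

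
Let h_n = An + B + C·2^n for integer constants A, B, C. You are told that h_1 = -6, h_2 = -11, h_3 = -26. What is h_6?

Write the equations: A + B + 2C = -6; 2A + B + 4C = -11; 3A + B + 8C = -26.
Subtracting the first from the second: A + 2C = -5.
Subtracting the second from the third: A + 4C = -15.
Solving: C = -5, A = 5, then B = -1.
So h_n = 5·n + (-1) + (-5)·2^n; at n=6 this is -291.

-291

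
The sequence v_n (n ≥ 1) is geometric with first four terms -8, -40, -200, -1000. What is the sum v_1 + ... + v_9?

Common ratio r = 5.
v_n = (-8)·5^(n-1).
S = (-8)·(5^9 - 1)/(5 - 1) = (-8)·(1953125 - 1)/(4) = -3906248.

-3906248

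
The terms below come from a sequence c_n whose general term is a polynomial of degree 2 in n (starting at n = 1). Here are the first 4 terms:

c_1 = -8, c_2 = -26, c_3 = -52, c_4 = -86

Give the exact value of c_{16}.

-1118

1st diffs: -18, -26, -34.
2nd diffs: -8, -8 (constant).
Newton forward-difference form: c_n = -8 + (-18)·C(n-1,1) + (-8)·C(n-1,2).
At n = 16: n-1 = 15, so c_{16} = -8 - 270 - 840 = -1118.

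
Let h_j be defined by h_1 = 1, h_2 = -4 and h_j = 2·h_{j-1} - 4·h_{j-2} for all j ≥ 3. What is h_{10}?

Step forward from the initial values:
h_3 = -12  h_4 = -8  h_5 = 32  h_6 = 96  h_7 = 64  h_8 = -256  h_9 = -768  h_{10} = -512.

-512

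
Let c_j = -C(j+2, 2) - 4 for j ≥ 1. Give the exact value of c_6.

C(8, 2) = 28, so c_6 = -32.

-32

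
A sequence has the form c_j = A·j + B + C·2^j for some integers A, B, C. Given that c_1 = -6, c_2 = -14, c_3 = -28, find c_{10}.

At j = 1, 2, 3: A + B + 2C = -6; 2A + B + 4C = -14; 3A + B + 8C = -28.
Subtracting the first from the second: A + 2C = -8.
Subtracting the second from the third: A + 4C = -14.
Solving: C = -3, A = -2, then B = 2.
So c_j = -2·j + 2 + (-3)·2^j; at j=10 this is -3090.

-3090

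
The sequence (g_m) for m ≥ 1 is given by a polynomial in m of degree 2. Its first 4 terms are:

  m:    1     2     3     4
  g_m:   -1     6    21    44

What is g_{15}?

1st diffs: 7, 15, 23.
2nd diffs: 8, 8 (constant).
Newton forward-difference form: g_m = -1 + 7·C(m-1,1) + 8·C(m-1,2).
At m = 15: m-1 = 14, so g_{15} = -1 + 98 + 728 = 825.

825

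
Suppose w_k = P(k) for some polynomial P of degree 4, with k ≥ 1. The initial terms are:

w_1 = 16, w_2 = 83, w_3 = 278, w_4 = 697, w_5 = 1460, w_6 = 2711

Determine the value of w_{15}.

1st diffs: 67, 195, 419, 763, 1251.
2nd diffs: 128, 224, 344, 488.
3rd diffs: 96, 120, 144.
4th diffs: 24, 24 (constant).
Newton forward-difference form: w_k = 16 + 67·C(k-1,1) + 128·C(k-1,2) + 96·C(k-1,3) + 24·C(k-1,4).
At k = 15: k-1 = 14, so w_{15} = 16 + 938 + 11648 + 34944 + 24024 = 71570.

71570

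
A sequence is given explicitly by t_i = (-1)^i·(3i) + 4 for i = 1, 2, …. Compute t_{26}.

(-1)^26 = 1; 3i at i=26 is 78; so t_{26} = 82.

82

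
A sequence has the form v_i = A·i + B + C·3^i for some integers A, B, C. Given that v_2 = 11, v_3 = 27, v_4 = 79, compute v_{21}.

10460353167

At i = 2, 3, 4: 2A + B + 9C = 11; 3A + B + 27C = 27; 4A + B + 81C = 79.
Subtracting the first from the second: A + 18C = 16.
Subtracting the second from the third: A + 54C = 52.
Solving: C = 1, A = -2, then B = 6.
Therefore v_{21} = -42 + 6 + 1·10460353203 = 10460353167.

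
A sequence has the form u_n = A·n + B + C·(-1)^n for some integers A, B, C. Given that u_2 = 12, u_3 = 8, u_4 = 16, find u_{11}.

24

At n = 2, 3, 4: 2A + B + C = 12; 3A + B - C = 8; 4A + B + C = 16.
Subtracting the first from the second: A - 2C = -4.
Subtracting the second from the third: A + 2C = 8.
Solving: C = 3, A = 2, then B = 5.
So u_n = 2·n + 5 + 3·(-1)^n; at n=11 this is 24.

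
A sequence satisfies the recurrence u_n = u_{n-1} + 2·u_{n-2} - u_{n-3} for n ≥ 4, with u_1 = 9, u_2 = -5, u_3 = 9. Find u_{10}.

Iterate the recurrence:
u_4 = -10; u_5 = 13; u_6 = -16; u_7 = 20; u_8 = -25; u_9 = 31; u_{10} = -39.

-39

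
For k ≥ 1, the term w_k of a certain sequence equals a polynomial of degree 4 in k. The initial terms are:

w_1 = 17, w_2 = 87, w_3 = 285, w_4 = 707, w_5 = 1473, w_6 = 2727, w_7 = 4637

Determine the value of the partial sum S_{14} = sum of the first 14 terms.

1st diffs: 70, 198, 422, 766, 1254, 1910.
2nd diffs: 128, 224, 344, 488, 656.
3rd diffs: 96, 120, 144, 168.
4th diffs: 24, 24, 24 (constant).
So w_k = k^4 + 6k^3 + 3k^2 + 4k + 3.
Continuing: …, 7395, 11217, 16343, 23037, …, w_{14} = 55527.
Summing k = 1..14 (14 terms) gives 197344.

197344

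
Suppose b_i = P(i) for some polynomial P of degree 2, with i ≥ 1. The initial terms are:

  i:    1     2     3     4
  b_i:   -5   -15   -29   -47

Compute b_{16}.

1st diffs: -10, -14, -18.
2nd diffs: -4, -4 (constant).
Newton forward-difference form: b_i = -5 + (-10)·C(i-1,1) + (-4)·C(i-1,2).
At i = 16: i-1 = 15, so b_{16} = -5 - 150 - 420 = -575.

-575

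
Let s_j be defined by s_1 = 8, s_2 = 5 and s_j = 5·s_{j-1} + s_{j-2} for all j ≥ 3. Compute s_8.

Compute successive terms:
s_3 = 33;  s_4 = 170;  s_5 = 883;  s_6 = 4585;  s_7 = 23808;  s_8 = 123625.

123625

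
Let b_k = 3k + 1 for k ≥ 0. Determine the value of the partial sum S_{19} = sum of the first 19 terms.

532

Over k = 0..18: Σk = 171.
Total = (3)·171 + (1)·19 = 532.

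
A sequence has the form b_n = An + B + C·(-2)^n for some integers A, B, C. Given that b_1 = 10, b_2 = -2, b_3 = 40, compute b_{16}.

-196514

Plug in n = 1, 2, 3: A + B - 2C = 10; 2A + B + 4C = -2; 3A + B - 8C = 40.
Subtracting the first from the second: A + 6C = -12.
Subtracting the second from the third: A - 12C = 42.
Solving: C = -3, A = 6, then B = -2.
Therefore b_{16} = 96 + (-2) + (-3)·65536 = -196514.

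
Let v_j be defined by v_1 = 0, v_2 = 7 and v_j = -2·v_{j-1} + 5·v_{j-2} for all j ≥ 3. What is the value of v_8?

Step forward from the initial values:
v_3 = -14  v_4 = 63  v_5 = -196  v_6 = 707  v_7 = -2394  v_8 = 8323.

8323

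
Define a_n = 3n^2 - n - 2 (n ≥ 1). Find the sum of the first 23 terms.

Over n = 1..23: Σn = 276, Σn² = 4324.
Total = (3)·4324 + (-1)·276 + (-2)·23 = 12650.

12650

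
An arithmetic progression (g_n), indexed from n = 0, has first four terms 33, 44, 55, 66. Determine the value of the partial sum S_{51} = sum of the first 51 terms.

Common difference d = 11.
g_n = 33 + (n - 0)·11.
g_{50} = 583; S = 51·(33 + 583)/2 = 15708.

15708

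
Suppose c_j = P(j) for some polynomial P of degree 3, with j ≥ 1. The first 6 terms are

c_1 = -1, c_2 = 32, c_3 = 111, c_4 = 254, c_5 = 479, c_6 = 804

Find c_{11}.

4559

1st diffs: 33, 79, 143, 225, 325.
2nd diffs: 46, 64, 82, 100.
3rd diffs: 18, 18, 18 (constant).
Newton forward-difference form: c_j = -1 + 33·C(j-1,1) + 46·C(j-1,2) + 18·C(j-1,3).
At j = 11: j-1 = 10, so c_{11} = -1 + 330 + 2070 + 2160 = 4559.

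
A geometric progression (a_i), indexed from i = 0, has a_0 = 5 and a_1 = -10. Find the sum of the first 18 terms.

-436905

Common ratio r = -2.
a_i = 5·(-2)^(i-0).
S = 5·((-2)^18 - 1)/(-2 - 1) = 5·(262144 - 1)/(-3) = -436905.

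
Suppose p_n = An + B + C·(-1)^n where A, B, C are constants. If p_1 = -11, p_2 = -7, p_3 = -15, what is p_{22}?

The three given values yield: A + B - C = -11; 2A + B + C = -7; 3A + B - C = -15.
Subtracting the first from the second: A + 2C = 4.
Subtracting the second from the third: A - 2C = -8.
Solving: C = 3, A = -2, then B = -6.
Therefore p_{22} = -44 + (-6) + 3·1 = -47.

-47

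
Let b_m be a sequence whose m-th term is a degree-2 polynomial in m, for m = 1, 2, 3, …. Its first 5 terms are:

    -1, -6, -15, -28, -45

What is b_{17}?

-561

1st diffs: -5, -9, -13, -17.
2nd diffs: -4, -4, -4 (constant).
Newton forward-difference form: b_m = -1 + (-5)·C(m-1,1) + (-4)·C(m-1,2).
At m = 17: m-1 = 16, so b_{17} = -1 - 80 - 480 = -561.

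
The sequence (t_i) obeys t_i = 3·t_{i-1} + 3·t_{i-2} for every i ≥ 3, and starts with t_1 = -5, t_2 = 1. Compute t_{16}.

Compute successive terms:
t_3 = -12, t_4 = -33, t_5 = -135, …, t_{13} = -5689845, t_{14} = -21571839, t_{15} = -81785052, t_{16} = -310070673.

-310070673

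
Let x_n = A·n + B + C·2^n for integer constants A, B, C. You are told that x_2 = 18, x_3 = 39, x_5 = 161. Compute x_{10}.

5126

At n = 2, 3, 5: 2A + B + 4C = 18; 3A + B + 8C = 39; 5A + B + 32C = 161.
Subtracting the first from the second: A + 4C = 21.
Subtracting the second from the third: 2A + 24C = 122.
Solving: C = 5, A = 1, then B = -4.
Hence x_{10} = 1·10 + (-4) + 5·1024 = 5126.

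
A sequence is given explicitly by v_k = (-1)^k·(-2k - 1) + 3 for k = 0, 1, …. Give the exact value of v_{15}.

(-1)^15 = -1; -2k - 1 at k=15 is -31; so v_{15} = 34.

34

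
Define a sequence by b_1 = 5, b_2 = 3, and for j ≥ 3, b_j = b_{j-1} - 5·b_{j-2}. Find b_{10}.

6123

Iterate the recurrence:
b_3 = -22; b_4 = -37; b_5 = 73; b_6 = 258; b_7 = -107; b_8 = -1397; b_9 = -862; b_{10} = 6123.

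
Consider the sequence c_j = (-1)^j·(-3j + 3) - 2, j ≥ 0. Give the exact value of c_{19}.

(-1)^19 = -1; -3j + 3 at j=19 is -54; so c_{19} = 52.

52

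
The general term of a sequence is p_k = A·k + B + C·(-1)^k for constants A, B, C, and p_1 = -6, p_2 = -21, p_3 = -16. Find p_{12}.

-71

At k = 1, 2, 3: A + B - C = -6; 2A + B + C = -21; 3A + B - C = -16.
Subtracting the first from the second: A + 2C = -15.
Subtracting the second from the third: A - 2C = 5.
Solving: C = -5, A = -5, then B = -6.
Hence p_{12} = -5·12 + (-6) + (-5)·1 = -71.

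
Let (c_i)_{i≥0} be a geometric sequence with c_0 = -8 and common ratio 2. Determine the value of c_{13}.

c_i = (-8)·2^(i-0).
c_{13} = (-8)·2^13 = -65536.

-65536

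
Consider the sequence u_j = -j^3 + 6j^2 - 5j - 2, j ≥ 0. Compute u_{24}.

u_{24} = -1·24^3 + 6·24^2 - 5·24 - 2 = -10490.

-10490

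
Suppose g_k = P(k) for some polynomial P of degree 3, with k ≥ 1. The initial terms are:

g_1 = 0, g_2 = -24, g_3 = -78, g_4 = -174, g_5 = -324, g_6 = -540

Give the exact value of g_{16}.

1st diffs: -24, -54, -96, -150, -216.
2nd diffs: -30, -42, -54, -66.
3rd diffs: -12, -12, -12 (constant).
Newton forward-difference form: g_k = (-24)·C(k-1,1) + (-30)·C(k-1,2) + (-12)·C(k-1,3).
At k = 16: k-1 = 15, so g_{16} = -360 - 3150 - 5460 = -8970.

-8970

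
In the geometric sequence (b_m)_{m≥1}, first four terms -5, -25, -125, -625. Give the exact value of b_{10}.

-9765625

Common ratio r = 5.
b_m = (-5)·5^(m-1).
b_{10} = (-5)·5^9 = -9765625.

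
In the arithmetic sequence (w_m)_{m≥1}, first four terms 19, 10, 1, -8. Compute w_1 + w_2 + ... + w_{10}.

-215

Common difference d = -9.
w_m = 19 + (m - 1)·(-9).
w_{10} = -62; S = 10·(19 + (-62))/2 = -215.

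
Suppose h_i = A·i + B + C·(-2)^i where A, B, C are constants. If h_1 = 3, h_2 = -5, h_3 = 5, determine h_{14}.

Write the equations: A + B - 2C = 3; 2A + B + 4C = -5; 3A + B - 8C = 5.
Subtracting the first from the second: A + 6C = -8.
Subtracting the second from the third: A - 12C = 10.
Solving: C = -1, A = -2, then B = 3.
Therefore h_{14} = -28 + 3 + (-1)·16384 = -16409.

-16409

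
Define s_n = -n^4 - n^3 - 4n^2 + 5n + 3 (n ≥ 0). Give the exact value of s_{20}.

-169497

s_{20} = -1·20^4 - 1·20^3 - 4·20^2 + 5·20 + 3 = -169497.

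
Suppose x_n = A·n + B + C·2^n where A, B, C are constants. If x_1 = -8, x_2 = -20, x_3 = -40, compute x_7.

At n = 1, 2, 3: A + B + 2C = -8; 2A + B + 4C = -20; 3A + B + 8C = -40.
Subtracting the first from the second: A + 2C = -12.
Subtracting the second from the third: A + 4C = -20.
Solving: C = -4, A = -4, then B = 4.
Hence x_7 = -4·7 + 4 + (-4)·128 = -536.

-536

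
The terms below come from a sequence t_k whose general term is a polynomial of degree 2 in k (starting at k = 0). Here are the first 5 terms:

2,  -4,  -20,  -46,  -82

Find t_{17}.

-1460

1st diffs: -6, -16, -26, -36.
2nd diffs: -10, -10, -10 (constant).
So t_k = -5k^2 - k + 2.
Evaluating at k = 17 gives t_{17} = -1460.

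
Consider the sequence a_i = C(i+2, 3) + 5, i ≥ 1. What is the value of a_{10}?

225

C(12, 3) = 220, so a_{10} = 225.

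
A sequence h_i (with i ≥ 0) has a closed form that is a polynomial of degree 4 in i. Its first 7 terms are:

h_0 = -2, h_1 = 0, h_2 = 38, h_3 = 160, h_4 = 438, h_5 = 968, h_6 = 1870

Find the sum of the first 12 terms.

1st diffs: 2, 38, 122, 278, 530, 902.
2nd diffs: 36, 84, 156, 252, 372.
3rd diffs: 48, 72, 96, 120.
4th diffs: 24, 24, 24 (constant).
Newton forward-difference form: h_i = -2 + 2·C(i,1) + 36·C(i,2) + 48·C(i,3) + 24·C(i,4).
Continuing: …, 3288, 5390, 8368, 12438, …, h_{11} = 17840.
Summing i = 0..11 (12 terms) gives 50796.

50796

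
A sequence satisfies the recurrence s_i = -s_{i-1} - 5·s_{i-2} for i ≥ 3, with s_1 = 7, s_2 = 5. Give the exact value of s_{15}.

Applying the relation repeatedly:
s_3 = -40; s_4 = 15; s_5 = 185; …; s_{12} = 51540; s_{13} = -73465; s_{14} = -184235; s_{15} = 551560.

551560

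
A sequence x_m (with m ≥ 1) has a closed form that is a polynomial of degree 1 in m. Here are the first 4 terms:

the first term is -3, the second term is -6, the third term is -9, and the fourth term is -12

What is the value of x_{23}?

-69

1st diffs: -3, -3, -3 (constant).
So x_m = -3m.
Evaluating at m = 23 gives x_{23} = -69.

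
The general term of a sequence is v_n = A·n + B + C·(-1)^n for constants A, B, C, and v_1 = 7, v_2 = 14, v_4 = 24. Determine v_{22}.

At n = 1, 2, 4: A + B - C = 7; 2A + B + C = 14; 4A + B + C = 24.
Subtracting the first from the second: A + 2C = 7.
Subtracting the second from the third: 2A = 10.
Solving: C = 1, A = 5, then B = 3.
So v_n = 5·n + 3 + 1·(-1)^n; at n=22 this is 114.

114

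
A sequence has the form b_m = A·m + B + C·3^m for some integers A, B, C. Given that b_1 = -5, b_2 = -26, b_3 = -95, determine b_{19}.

-4649045807

At m = 1, 2, 3: A + B + 3C = -5; 2A + B + 9C = -26; 3A + B + 27C = -95.
Subtracting the first from the second: A + 6C = -21.
Subtracting the second from the third: A + 18C = -69.
Solving: C = -4, A = 3, then B = 4.
Hence b_{19} = 3·19 + 4 + (-4)·1162261467 = -4649045807.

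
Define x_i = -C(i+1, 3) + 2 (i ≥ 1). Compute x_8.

C(9, 3) = 84, so x_8 = -82.

-82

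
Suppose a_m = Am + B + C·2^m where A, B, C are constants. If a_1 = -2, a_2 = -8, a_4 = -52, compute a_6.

Plug in m = 1, 2, 4: A + B + 2C = -2; 2A + B + 4C = -8; 4A + B + 16C = -52.
Subtracting the first from the second: A + 2C = -6.
Subtracting the second from the third: 2A + 12C = -44.
Solving: C = -4, A = 2, then B = 4.
Therefore a_6 = 12 + 4 + (-4)·64 = -240.

-240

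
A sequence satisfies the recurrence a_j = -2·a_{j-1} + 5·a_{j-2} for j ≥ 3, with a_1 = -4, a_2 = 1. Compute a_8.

Iterate the recurrence:
a_3 = -22;  a_4 = 49;  a_5 = -208;  a_6 = 661;  a_7 = -2362;  a_8 = 8029.

8029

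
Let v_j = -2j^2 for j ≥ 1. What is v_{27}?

v_{27} = -2·27^2 = -1458.

-1458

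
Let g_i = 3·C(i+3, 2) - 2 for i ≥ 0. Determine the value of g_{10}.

C(13, 2) = 78, so g_{10} = 232.

232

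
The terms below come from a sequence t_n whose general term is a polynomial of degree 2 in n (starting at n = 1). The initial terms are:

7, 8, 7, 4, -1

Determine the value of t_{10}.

-56

1st diffs: 1, -1, -3, -5.
2nd diffs: -2, -2, -2 (constant).
So t_n = -n^2 + 4n + 4.
Evaluating at n = 10 gives t_{10} = -56.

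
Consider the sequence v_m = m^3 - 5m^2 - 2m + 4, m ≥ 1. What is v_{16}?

2788

v_{16} = 1·16^3 - 5·16^2 - 2·16 + 4 = 2788.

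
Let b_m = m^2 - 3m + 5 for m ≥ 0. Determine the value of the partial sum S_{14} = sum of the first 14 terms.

616

Over m = 0..13: Σm = 91, Σm² = 819.
Total = (1)·819 + (-3)·91 + (5)·14 = 616.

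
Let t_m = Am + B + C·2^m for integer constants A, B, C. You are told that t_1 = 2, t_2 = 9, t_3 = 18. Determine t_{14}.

16449

The three given values yield: A + B + 2C = 2; 2A + B + 4C = 9; 3A + B + 8C = 18.
Subtracting the first from the second: A + 2C = 7.
Subtracting the second from the third: A + 4C = 9.
Solving: C = 1, A = 5, then B = -5.
So t_m = 5·m + (-5) + 1·2^m; at m=14 this is 16449.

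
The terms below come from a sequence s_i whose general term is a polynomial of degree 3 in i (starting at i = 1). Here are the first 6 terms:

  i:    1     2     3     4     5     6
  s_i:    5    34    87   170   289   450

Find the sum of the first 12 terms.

10224

1st diffs: 29, 53, 83, 119, 161.
2nd diffs: 24, 30, 36, 42.
3rd diffs: 6, 6, 6 (constant).
Newton forward-difference form: s_i = 5 + 29·C(i-1,1) + 24·C(i-1,2) + 6·C(i-1,3).
Continuing: …, 659, 922, 1245, 1634, …, s_{12} = 2634.
Summing i = 1..12 (12 terms) gives 10224.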